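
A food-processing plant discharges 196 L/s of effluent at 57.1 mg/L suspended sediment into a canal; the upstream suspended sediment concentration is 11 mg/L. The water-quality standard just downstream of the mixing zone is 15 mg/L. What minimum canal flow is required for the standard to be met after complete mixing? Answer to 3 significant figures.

Set C_mix = 15: (Q·11.00 + 196.0·57.10) / (Q + 196.0) = 15
→ Q = 196.0·(57.10 − 15)/(15 − 11.00) = 2063 L/s.

2060 L/s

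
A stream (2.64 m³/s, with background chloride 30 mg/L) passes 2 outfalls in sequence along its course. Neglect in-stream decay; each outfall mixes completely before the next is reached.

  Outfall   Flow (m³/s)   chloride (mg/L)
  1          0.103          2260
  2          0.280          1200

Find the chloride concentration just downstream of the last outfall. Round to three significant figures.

214 mg/L

Outfall 1: combined Q = 2.743 m³/s; C = (2.640·30.00 + 0.1030·2260)/2.743 = 113.7 mg/L.
Outfall 2: combined Q = 3.023 m³/s; C = (2.743·113.7 + 0.2800·1200)/3.023 = 214.3 mg/L.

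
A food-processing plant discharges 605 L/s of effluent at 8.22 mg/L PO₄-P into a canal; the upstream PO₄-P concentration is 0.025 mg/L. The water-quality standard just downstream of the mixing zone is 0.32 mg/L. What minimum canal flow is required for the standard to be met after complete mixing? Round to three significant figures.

Set C_mix = 0.32: (Q·0.02500 + 605.0·8.220) / (Q + 605.0) = 0.32
→ Q = 605.0·(8.220 − 0.32)/(0.32 − 0.02500) = 16200 L/s.

16200 L/s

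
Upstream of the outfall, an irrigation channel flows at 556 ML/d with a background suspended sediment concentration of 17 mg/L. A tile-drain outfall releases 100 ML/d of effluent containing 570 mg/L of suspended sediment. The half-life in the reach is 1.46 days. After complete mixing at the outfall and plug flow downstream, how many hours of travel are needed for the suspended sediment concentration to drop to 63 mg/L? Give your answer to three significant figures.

Flow-weighted average: C = (556.0·17.00 + 100.0·570.0) / 656.0 = 66450/656.0 = 101.3 mg/L.
Half-life 1.46 d → k = ln 2 / 1.46 = 0.4748 d⁻¹.
101.3·exp(−k·t) = 63 → t = ln(101.3/63)/k = 86430 s = 24.01 h.

24.0 h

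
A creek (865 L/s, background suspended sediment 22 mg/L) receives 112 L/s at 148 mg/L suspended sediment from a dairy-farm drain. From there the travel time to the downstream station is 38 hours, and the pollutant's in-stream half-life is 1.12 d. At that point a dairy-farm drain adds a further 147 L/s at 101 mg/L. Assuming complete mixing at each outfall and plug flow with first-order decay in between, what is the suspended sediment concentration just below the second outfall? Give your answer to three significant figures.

After mixing, C = (865.0·22.00 + 112.0·148.0) / 977.0 = 35610/977.0 = 36.44 mg/L; combined flow 977.0 L/s.
Half-life 1.12 d → k = ln 2 / 1.12 = 0.6189 d⁻¹.
First-order decay: C = 36.44·exp(−k·t) = 36.44·0.3754 = 13.68 mg/L.
Second outfall: C = (977.0·13.68 + 147.0·101.0)/1124 = 25.10 mg/L.

25.1 mg/L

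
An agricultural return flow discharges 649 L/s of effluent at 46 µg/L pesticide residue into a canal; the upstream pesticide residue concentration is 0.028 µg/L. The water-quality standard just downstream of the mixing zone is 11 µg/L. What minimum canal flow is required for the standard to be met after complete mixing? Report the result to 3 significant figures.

2070 L/s

Set C_mix = 11: (Q·0.02800 + 649.0·46.00) / (Q + 649.0) = 11
→ Q = 649.0·(46.00 − 11)/(11 − 0.02800) = 2070 L/s.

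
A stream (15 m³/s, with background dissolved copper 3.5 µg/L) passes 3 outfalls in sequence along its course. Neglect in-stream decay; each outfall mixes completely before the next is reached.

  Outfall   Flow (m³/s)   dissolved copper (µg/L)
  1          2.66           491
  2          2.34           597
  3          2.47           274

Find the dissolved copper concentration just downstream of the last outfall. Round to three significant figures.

153 µg/L

Below outfall 1: Q → 17.66 m³/s, C = (15.00·3.500 + 2.660·491.0)/17.66 = 76.93 µg/L.
Below outfall 2: Q → 20.00 m³/s, C = (17.66·76.93 + 2.340·597.0)/20.00 = 137.8 µg/L.
Below outfall 3: Q → 22.47 m³/s, C = (20.00·137.8 + 2.470·274.0)/22.47 = 152.8 µg/L.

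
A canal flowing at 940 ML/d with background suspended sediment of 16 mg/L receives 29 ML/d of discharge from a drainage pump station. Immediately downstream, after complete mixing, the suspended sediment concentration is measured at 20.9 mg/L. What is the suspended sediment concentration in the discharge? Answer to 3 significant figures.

Mass balance: 940.0·16.00 + 29.00·Cₑ = 969.0·20.90
→ Cₑ = (969.0·20.90 − 940.0·16.00) / 29.00 = 179.7 mg/L.

180 mg/L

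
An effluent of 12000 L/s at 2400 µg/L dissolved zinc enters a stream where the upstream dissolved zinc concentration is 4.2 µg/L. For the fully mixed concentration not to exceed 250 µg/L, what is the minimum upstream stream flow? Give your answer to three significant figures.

105000 L/s

Set C_mix = 250: (Q·4.200 + 12000·2400) / (Q + 12000) = 250
→ Q = 12000·(2400 − 250)/(250 − 4.200) = 105000 L/s.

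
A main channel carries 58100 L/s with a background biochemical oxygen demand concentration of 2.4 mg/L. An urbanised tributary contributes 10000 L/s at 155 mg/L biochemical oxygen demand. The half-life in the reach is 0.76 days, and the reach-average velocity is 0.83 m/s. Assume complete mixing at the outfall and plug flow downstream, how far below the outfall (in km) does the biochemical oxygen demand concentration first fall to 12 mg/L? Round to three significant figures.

57.1 km

Flow-weighted average: C = (58100·2.400 + 10000·155.0) / 68100 = 1689000/68100 = 24.81 mg/L.
Half-life 0.76 d → k = ln 2 / 0.76 = 0.9120 d⁻¹.
Set 24.81·exp(−k·t) = 12 → t = ln(24.81/12)/k = 68800 s = 19.11 h.
Distance = v·t = 0.83·68800 = 57110 m = 57.11 km.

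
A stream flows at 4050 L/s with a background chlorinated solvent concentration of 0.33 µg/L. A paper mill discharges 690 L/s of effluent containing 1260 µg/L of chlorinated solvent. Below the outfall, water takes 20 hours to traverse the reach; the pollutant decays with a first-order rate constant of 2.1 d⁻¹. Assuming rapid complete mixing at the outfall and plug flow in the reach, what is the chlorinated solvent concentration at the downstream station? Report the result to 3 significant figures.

Conservation of mass: C = (4050·0.3300 + 690.0·1260) / 4740 = 870700/4740 = 183.7 µg/L.
Decay over the reach: 183.7·exp(−kt) = 183.7·0.1738 = 31.92 µg/L.

31.9 µg/L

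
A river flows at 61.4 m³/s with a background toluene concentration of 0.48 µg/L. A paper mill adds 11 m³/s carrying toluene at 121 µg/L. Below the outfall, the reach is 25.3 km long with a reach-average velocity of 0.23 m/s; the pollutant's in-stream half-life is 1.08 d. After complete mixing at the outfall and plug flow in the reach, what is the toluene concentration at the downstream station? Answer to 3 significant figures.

8.30 µg/L

Mass balance: C = (61.40·0.4800 + 11.00·121.0) / 72.40 = 1360/72.40 = 18.79 µg/L.
Travel time t = 25.3·1000 / 0.23 = 110000 s = 30.56 h.
Half-life 1.08 d → k = ln 2 / 1.08 = 0.6418 d⁻¹.
First-order decay: C = 18.79·exp(−k·t) = 18.79·0.4417 = 8.300 µg/L.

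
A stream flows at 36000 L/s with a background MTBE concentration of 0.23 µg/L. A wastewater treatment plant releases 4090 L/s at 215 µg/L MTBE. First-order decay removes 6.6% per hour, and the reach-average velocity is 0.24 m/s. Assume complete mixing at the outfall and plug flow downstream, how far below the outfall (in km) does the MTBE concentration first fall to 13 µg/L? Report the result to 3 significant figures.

6.74 km

Mixed concentration C = ΣQC/ΣQ = (36000·0.2300 + 4090·215.0) / 40090 = 887600/40090 = 22.14 µg/L.
6.6%/h lost → k = −ln(1 − 0.066) = 0.06828 h⁻¹.
Set 22.14·exp(−k·t) = 13 → t = ln(22.14/13)/k = 28070 s = 7.799 h.
Distance = v·t = 0.24·28070 = 6738 m = 6.738 km.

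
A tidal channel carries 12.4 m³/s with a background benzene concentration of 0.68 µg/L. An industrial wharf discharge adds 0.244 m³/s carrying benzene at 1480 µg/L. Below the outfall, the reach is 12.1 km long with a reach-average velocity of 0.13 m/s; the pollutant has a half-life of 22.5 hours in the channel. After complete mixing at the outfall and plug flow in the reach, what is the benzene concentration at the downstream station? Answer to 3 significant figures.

13.2 µg/L

Conservation of mass: C = (12.40·0.6800 + 0.2440·1480) / 12.64 = 369.6/12.64 = 29.23 µg/L.
Travel time t = 12.1·1000 / 0.13 = 93080 s = 25.85 h.
Half-life 22.5 h → k = ln 2 / 22.5 = 0.03081 h⁻¹ = 0.7394 d⁻¹.
After decay, C = 29.23 × e^(−kt) = 29.23 × 0.4509 = 13.18 µg/L.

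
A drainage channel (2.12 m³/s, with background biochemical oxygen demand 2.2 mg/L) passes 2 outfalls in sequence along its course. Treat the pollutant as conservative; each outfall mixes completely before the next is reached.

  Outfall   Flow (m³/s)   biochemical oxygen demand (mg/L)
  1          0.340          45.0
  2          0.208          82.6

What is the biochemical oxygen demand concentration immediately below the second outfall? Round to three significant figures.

13.9 mg/L

Outfall 1: combined Q = 2.460 m³/s; C = (2.120·2.200 + 0.3400·45.00)/2.460 = 8.115 mg/L.
Outfall 2: combined Q = 2.668 m³/s; C = (2.460·8.115 + 0.2080·82.60)/2.668 = 13.92 mg/L.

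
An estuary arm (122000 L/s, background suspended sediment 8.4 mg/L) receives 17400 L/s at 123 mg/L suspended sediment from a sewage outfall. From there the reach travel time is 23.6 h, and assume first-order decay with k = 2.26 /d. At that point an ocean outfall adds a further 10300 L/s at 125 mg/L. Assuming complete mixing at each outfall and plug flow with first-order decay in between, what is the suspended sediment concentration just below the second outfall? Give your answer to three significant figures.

Flow-weighted average: C = (122000·8.400 + 17400·123.0) / 139400 = 3165000/139400 = 22.70 mg/L; combined flow 139400 L/s.
Applying C = C₀e^(−kt): 22.70 × 0.1084 = 2.460 mg/L.
At the second outfall, C = (139400·2.460 + 10300·125.0) / (139400 + 10300) = 10.89 mg/L.

10.9 mg/L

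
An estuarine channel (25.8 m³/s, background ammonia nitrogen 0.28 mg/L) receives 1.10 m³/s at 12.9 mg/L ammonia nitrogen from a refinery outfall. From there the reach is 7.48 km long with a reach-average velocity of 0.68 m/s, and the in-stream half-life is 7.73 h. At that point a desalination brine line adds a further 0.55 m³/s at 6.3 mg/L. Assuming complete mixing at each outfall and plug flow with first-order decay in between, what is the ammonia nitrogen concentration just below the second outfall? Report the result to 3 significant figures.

After mixing, C = (25.80·0.2800 + 1.100·12.90) / 26.90 = 21.41/26.90 = 0.7961 mg/L; combined flow 26.90 m³/s.
Travel time t = 7.48·1000 / 0.68 = 11000 s = 3.056 h.
Half-life 7.73 h → k = ln 2 / 7.73 = 0.08967 h⁻¹ = 2.152 d⁻¹.
Applying C = C₀e^(−kt): 0.7961 × 0.7603 = 0.6053 mg/L.
At the second outfall, C = (26.90·0.6053 + 0.5500·6.300) / (26.90 + 0.5500) = 0.7194 mg/L.

0.719 mg/L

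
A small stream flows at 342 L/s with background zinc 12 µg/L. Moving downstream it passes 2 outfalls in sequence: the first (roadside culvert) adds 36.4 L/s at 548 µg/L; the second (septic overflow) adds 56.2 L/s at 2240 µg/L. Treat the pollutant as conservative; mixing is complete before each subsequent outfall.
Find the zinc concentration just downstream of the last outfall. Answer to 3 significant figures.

Below outfall 1: Q → 378.4 L/s, C = (342.0·12.00 + 36.40·548.0)/378.4 = 63.56 µg/L.
Below outfall 2: Q → 434.6 L/s, C = (378.4·63.56 + 56.20·2240)/434.6 = 345.0 µg/L.

345 µg/L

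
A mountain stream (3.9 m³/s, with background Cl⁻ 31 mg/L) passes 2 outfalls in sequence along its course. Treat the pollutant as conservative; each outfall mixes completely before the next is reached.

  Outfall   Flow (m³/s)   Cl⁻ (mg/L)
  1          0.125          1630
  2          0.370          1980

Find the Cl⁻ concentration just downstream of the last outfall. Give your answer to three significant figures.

241 mg/L

After outfall 1: Q = 3.900 + 0.1250 = 4.025 m³/s; C = (3.900·31.00 + 0.1250·1630)/4.025 = 80.66 mg/L.
After outfall 2: Q = 4.025 + 0.3700 = 4.395 m³/s; C = (4.025·80.66 + 0.3700·1980)/4.395 = 240.6 mg/L.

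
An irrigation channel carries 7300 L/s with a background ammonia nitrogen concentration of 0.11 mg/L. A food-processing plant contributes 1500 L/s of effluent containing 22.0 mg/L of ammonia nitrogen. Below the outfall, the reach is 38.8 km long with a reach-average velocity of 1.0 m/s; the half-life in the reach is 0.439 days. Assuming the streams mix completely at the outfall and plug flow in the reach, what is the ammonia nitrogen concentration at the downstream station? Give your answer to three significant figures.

1.89 mg/L

After mixing, C = (7300·0.1100 + 1500·22.00) / 8800 = 33800/8800 = 3.841 mg/L.
Travel time t = 38.8·1000 / 1.0 = 38800 s = 10.78 h.
Half-life 0.439 d → k = ln 2 / 0.439 = 1.579 d⁻¹.
Applying C = C₀e^(−kt): 3.841 × 0.4921 = 1.890 mg/L.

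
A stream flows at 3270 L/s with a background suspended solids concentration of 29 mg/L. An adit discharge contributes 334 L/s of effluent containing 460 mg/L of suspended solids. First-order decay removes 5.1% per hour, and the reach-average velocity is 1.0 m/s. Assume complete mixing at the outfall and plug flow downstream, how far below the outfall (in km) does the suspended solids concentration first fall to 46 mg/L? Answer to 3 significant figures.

27.8 km

Mixed concentration C = ΣQC/ΣQ = (3270·29.00 + 334.0·460.0) / 3604 = 248500/3604 = 68.94 mg/L.
5.1%/h lost → k = −ln(1 − 0.051) = 0.05235 h⁻¹.
Set 68.94·exp(−k·t) = 46 → t = ln(68.94/46)/k = 27830 s = 7.730 h.
Distance = v·t = 1.0·27830 = 27830 m = 27.83 km.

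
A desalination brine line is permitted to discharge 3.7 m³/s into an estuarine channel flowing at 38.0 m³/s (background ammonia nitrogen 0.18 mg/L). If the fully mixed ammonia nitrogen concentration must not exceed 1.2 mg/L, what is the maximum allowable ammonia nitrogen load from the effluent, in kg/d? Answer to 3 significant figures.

3730 kg/d

Mass balance at the limit: 38.00·0.1800 + 3.700·Cₑ = 41.70·1.2 → Cₑ = 11.68 mg/L.
Load = 3.700 m³/s × 11.68 g/m³ × 86 400 s/d = 3732 kg/d.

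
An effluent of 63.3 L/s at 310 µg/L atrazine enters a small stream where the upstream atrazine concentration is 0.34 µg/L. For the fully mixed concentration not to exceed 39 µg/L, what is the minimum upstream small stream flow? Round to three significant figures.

Set C_mix = 39: (Q·0.3400 + 63.30·310.0) / (Q + 63.30) = 39
→ Q = 63.30·(310.0 − 39)/(39 − 0.3400) = 443.7 L/s.

444 L/s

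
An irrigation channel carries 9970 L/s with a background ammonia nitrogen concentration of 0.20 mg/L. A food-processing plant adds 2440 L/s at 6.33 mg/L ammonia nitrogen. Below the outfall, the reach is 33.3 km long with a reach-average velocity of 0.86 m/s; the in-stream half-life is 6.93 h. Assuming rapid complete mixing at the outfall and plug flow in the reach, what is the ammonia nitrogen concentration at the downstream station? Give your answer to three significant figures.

Mixed concentration C = ΣQC/ΣQ = (9970·0.2000 + 2440·6.330) / 12410 = 17440/12410 = 1.405 mg/L.
Travel time t = 33.3·1000 / 0.86 = 38720 s = 10.76 h.
Half-life 6.93 h → k = ln 2 / 6.93 = 0.1000 h⁻¹ = 2.401 d⁻¹.
Applying C = C₀e^(−kt): 1.405 × 0.3410 = 0.4792 mg/L.

0.479 mg/L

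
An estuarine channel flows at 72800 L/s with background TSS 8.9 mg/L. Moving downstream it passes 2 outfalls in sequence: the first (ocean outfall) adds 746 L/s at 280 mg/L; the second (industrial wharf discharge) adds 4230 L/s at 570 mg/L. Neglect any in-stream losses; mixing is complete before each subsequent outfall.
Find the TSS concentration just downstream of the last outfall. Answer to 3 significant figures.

Below outfall 1: Q → 73550 L/s, C = (72800·8.900 + 746.0·280.0)/73550 = 11.65 mg/L.
Below outfall 2: Q → 77780 L/s, C = (73550·11.65 + 4230·570.0)/77780 = 42.02 mg/L.

42.0 mg/L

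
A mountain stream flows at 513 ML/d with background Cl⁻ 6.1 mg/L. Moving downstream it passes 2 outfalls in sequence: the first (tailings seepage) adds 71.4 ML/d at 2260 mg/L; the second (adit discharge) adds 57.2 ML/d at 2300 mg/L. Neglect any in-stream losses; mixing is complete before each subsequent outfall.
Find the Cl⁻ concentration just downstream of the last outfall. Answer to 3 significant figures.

Below outfall 1: Q → 584.4 ML/d, C = (513.0·6.100 + 71.40·2260)/584.4 = 281.5 mg/L.
Below outfall 2: Q → 641.6 ML/d, C = (584.4·281.5 + 57.20·2300)/641.6 = 461.4 mg/L.

461 mg/L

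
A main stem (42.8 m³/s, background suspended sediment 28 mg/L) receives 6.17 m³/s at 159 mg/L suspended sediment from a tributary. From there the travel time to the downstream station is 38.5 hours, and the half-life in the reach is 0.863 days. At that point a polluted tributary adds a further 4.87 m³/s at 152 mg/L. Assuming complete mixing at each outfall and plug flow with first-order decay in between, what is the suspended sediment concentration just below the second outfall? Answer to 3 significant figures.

24.9 mg/L

Mixed concentration C = ΣQC/ΣQ = (42.80·28.00 + 6.170·159.0) / 48.97 = 2179/48.97 = 44.51 mg/L; combined flow 48.97 m³/s.
Half-life 0.863 d → k = ln 2 / 0.863 = 0.8032 d⁻¹.
After decay, C = 44.51 × e^(−kt) = 44.51 × 0.2757 = 12.27 mg/L.
Second outfall: C = (48.97·12.27 + 4.870·152.0)/53.84 = 24.91 mg/L.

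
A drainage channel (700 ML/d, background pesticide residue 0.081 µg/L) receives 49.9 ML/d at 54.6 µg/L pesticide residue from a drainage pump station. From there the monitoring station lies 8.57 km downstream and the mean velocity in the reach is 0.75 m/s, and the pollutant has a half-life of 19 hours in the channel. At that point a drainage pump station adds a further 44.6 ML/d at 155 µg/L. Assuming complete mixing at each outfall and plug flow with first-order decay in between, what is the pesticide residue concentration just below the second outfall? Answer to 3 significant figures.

11.8 µg/L

Mixed concentration C = ΣQC/ΣQ = (700.0·0.08100 + 49.90·54.60) / 749.9 = 2781/749.9 = 3.709 µg/L; combined flow 749.9 ML/d.
Travel time t = 8.57·1000 / 0.75 = 11430 s = 3.174 h.
Half-life 19 h → k = ln 2 / 19 = 0.03648 h⁻¹ = 0.8756 d⁻¹.
After decay, C = 3.709 × e^(−kt) = 3.709 × 0.8907 = 3.303 µg/L.
Second outfall: C = (749.9·3.303 + 44.60·155.0)/794.5 = 11.82 µg/L.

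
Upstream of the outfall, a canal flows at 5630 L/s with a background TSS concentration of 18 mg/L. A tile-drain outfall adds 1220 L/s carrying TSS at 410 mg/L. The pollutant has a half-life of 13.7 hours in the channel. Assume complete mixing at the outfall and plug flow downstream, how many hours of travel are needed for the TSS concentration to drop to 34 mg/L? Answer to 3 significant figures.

Mixed concentration C = ΣQC/ΣQ = (5630·18.00 + 1220·410.0) / 6850 = 601500/6850 = 87.82 mg/L.
Half-life 13.7 h → k = ln 2 / 13.7 = 0.05059 h⁻¹ = 1.214 d⁻¹.
87.82·exp(−k·t) = 34 → t = ln(87.82/34)/k = 67520 s = 18.75 h.

18.8 h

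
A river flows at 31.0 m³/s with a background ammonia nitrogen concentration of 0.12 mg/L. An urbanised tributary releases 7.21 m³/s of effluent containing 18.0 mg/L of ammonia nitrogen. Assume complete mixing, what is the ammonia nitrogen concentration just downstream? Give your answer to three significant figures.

Flow-weighted average: C = (31.00·0.1200 + 7.210·18.00) / 38.21 = 133.5/38.21 = 3.494 mg/L.

3.49 mg/L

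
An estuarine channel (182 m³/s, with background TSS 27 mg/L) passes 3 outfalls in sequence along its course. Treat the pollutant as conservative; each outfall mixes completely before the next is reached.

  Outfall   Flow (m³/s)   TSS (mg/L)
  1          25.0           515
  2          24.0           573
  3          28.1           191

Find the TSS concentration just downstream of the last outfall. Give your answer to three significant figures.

142 mg/L

Below outfall 1: Q → 207.0 m³/s, C = (182.0·27.00 + 25.00·515.0)/207.0 = 85.94 mg/L.
Below outfall 2: Q → 231.0 m³/s, C = (207.0·85.94 + 24.00·573.0)/231.0 = 136.5 mg/L.
Below outfall 3: Q → 259.1 m³/s, C = (231.0·136.5 + 28.10·191.0)/259.1 = 142.4 mg/L.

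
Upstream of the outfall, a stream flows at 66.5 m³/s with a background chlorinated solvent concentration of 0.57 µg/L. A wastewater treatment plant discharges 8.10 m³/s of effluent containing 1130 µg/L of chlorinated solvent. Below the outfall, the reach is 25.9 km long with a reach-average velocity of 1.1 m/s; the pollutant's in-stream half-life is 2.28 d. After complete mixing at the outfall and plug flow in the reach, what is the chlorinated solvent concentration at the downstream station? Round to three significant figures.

113 µg/L

Mass balance: C = (66.50·0.5700 + 8.100·1130) / 74.60 = 9191/74.60 = 123.2 µg/L.
Travel time t = 25.9·1000 / 1.1 = 23550 s = 6.540 h.
Half-life 2.28 d → k = ln 2 / 2.28 = 0.3040 d⁻¹.
Decay over the reach: 123.2·exp(−kt) = 123.2·0.9205 = 113.4 µg/L.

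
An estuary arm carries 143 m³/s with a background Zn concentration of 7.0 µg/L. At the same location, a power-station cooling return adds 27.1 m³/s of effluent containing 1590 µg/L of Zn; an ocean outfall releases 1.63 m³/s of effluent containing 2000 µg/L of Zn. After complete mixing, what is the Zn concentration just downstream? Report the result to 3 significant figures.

Mass balance: C = (143.0·7.000 + 27.10·1590 + 1.630·2000) / 171.7 = 47350/171.7 = 275.7 µg/L.

276 µg/L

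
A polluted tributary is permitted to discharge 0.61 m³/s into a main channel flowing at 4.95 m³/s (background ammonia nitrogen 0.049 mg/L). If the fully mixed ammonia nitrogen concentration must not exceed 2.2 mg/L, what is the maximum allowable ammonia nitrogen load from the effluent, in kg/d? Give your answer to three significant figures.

1040 kg/d

Mass balance at the limit: 4.950·0.04900 + 0.6100·Cₑ = 5.560·2.2 → Cₑ = 19.65 mg/L.
Load = 0.6100 m³/s × 19.65 g/m³ × 86 400 s/d = 1036 kg/d.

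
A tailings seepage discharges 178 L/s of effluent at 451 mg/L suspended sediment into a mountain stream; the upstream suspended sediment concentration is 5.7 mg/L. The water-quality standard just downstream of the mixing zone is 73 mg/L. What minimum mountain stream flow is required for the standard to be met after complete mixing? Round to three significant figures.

Set C_mix = 73: (Q·5.700 + 178.0·451.0) / (Q + 178.0) = 73
→ Q = 178.0·(451.0 − 73)/(73 − 5.700) = 999.8 L/s.

1000 L/s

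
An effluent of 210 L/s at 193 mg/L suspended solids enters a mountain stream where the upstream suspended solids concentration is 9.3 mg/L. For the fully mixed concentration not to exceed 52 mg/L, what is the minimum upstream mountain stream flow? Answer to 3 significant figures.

Set C_mix = 52: (Q·9.300 + 210.0·193.0) / (Q + 210.0) = 52
→ Q = 210.0·(193.0 − 52)/(52 − 9.300) = 693.4 L/s.

693 L/s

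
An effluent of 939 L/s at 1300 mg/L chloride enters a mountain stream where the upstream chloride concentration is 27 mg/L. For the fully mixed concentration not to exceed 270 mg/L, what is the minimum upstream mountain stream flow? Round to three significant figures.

3980 L/s

Set C_mix = 270: (Q·27.00 + 939.0·1300) / (Q + 939.0) = 270
→ Q = 939.0·(1300 − 270)/(270 − 27.00) = 3980 L/s.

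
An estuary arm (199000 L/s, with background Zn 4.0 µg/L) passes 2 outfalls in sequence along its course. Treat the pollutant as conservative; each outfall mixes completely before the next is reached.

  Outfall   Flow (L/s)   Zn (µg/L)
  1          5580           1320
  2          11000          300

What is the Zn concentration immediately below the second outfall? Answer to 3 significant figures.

53.2 µg/L

Below outfall 1: Q → 204600 L/s, C = (199000·4.000 + 5580·1320)/204600 = 39.89 µg/L.
Below outfall 2: Q → 215600 L/s, C = (204600·39.89 + 11000·300.0)/215600 = 53.17 µg/L.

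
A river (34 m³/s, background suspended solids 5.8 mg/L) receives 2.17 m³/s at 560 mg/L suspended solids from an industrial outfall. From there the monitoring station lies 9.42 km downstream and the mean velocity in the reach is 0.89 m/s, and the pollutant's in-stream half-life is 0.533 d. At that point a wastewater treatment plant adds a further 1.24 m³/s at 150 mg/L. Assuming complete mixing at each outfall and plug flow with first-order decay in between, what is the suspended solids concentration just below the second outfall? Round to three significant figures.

Flow-weighted average: C = (34.00·5.800 + 2.170·560.0) / 36.17 = 1412/36.17 = 39.05 mg/L; combined flow 36.17 m³/s.
Travel time t = 9.42·1000 / 0.89 = 10580 s = 2.940 h.
Half-life 0.533 d → k = ln 2 / 0.533 = 1.300 d⁻¹.
Decay over the reach: 39.05·exp(−kt) = 39.05·0.8527 = 33.30 mg/L.
Second outfall: C = (36.17·33.30 + 1.240·150.0)/37.41 = 37.17 mg/L.

37.2 mg/L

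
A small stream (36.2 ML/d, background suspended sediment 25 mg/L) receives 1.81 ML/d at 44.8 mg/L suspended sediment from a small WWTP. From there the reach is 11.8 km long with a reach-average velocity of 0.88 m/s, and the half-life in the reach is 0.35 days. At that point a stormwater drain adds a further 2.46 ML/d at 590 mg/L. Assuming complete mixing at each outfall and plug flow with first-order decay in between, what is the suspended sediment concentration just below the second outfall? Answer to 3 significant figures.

Mass balance: C = (36.20·25.00 + 1.810·44.80) / 38.01 = 986.1/38.01 = 25.94 mg/L; combined flow 38.01 ML/d.
Travel time t = 11.8·1000 / 0.88 = 13410 s = 3.725 h.
Half-life 0.35 d → k = ln 2 / 0.35 = 1.980 d⁻¹.
First-order decay: C = 25.94·exp(−k·t) = 25.94·0.7354 = 19.08 mg/L.
At the second outfall, C = (38.01·19.08 + 2.460·590.0) / (38.01 + 2.460) = 53.78 mg/L.

53.8 mg/L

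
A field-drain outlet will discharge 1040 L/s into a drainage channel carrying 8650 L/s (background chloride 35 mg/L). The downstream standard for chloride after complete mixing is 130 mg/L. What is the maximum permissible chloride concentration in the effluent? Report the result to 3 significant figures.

920 mg/L

At the limit, (Qr·Cr + Qe·Cₑ)/(Qr + Qe) = 130:
Cₑ = (9690·130 − 8650·35.00) / 1040 = 920.1 mg/L.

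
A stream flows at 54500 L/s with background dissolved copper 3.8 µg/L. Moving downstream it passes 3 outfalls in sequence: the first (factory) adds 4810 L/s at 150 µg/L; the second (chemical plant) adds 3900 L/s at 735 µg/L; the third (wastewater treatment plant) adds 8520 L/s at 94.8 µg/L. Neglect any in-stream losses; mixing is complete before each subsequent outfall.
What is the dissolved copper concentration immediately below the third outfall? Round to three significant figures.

64.2 µg/L

After outfall 1: Q = 54500 + 4810 = 59310 L/s; C = (54500·3.800 + 4810·150.0)/59310 = 15.66 µg/L.
After outfall 2: Q = 59310 + 3900 = 63210 L/s; C = (59310·15.66 + 3900·735.0)/63210 = 60.04 µg/L.
After outfall 3: Q = 63210 + 8520 = 71730 L/s; C = (63210·60.04 + 8520·94.80)/71730 = 64.17 µg/L.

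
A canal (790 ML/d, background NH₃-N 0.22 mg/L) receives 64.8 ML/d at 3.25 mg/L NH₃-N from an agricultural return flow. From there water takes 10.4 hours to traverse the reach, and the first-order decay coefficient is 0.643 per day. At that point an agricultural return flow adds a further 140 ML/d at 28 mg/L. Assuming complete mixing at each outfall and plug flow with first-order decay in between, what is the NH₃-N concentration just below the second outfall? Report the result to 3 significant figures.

Mass balance: C = (790.0·0.2200 + 64.80·3.250) / 854.8 = 384.4/854.8 = 0.4497 mg/L; combined flow 854.8 ML/d.
First-order decay: C = 0.4497·exp(−k·t) = 0.4497·0.7568 = 0.3403 mg/L.
Second outfall: C = (854.8·0.3403 + 140.0·28.00)/994.8 = 4.233 mg/L.

4.23 mg/L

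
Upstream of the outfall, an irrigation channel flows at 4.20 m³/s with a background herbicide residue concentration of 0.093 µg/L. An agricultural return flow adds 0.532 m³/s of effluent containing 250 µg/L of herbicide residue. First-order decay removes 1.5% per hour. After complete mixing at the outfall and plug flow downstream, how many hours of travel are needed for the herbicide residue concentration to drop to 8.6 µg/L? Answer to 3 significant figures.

78.5 h

Flow-weighted average: C = (4.200·0.09300 + 0.5320·250.0) / 4.732 = 133.4/4.732 = 28.19 µg/L.
1.5%/h lost → k = −ln(1 − 0.015) = 0.01511 h⁻¹.
28.19·exp(−k·t) = 8.6 → t = ln(28.19/8.6)/k = 282800 s = 78.55 h.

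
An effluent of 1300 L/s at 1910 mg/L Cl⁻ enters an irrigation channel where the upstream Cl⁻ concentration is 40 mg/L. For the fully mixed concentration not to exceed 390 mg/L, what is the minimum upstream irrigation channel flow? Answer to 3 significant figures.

Set C_mix = 390: (Q·40.00 + 1300·1910) / (Q + 1300) = 390
→ Q = 1300·(1910 − 390)/(390 − 40.00) = 5646 L/s.

5650 L/s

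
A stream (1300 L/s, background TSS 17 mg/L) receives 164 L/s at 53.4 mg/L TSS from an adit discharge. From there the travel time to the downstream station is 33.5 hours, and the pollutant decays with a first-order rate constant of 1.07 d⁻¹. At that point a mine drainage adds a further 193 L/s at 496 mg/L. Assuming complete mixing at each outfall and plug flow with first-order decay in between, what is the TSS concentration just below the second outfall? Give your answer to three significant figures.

62.0 mg/L

Conservation of mass: C = (1300·17.00 + 164.0·53.40) / 1464 = 30860/1464 = 21.08 mg/L; combined flow 1464 L/s.
After decay, C = 21.08 × e^(−kt) = 21.08 × 0.2246 = 4.734 mg/L.
Second outfall: C = (1464·4.734 + 193.0·496.0)/1657 = 61.95 mg/L.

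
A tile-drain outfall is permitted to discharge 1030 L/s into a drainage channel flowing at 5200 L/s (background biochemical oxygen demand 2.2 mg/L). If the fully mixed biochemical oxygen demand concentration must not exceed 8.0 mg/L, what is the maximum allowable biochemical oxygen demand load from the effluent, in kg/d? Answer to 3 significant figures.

3320 kg/d

Mass balance at the limit: 5200·2.200 + 1030·Cₑ = 6230·8.0 → Cₑ = 37.28 mg/L.
1030 L/s = 1.030 m³/s. Load = 1.030 m³/s × 37.28 g/m³ × 86 400 s/d = 3318 kg/d.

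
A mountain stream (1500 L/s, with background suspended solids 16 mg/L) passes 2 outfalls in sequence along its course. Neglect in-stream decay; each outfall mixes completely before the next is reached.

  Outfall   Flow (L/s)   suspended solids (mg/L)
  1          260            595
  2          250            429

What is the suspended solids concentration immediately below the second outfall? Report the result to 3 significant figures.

After outfall 1: Q = 1500 + 260.0 = 1760 L/s; C = (1500·16.00 + 260.0·595.0)/1760 = 101.5 mg/L.
After outfall 2: Q = 1760 + 250.0 = 2010 L/s; C = (1760·101.5 + 250.0·429.0)/2010 = 142.3 mg/L.

142 mg/L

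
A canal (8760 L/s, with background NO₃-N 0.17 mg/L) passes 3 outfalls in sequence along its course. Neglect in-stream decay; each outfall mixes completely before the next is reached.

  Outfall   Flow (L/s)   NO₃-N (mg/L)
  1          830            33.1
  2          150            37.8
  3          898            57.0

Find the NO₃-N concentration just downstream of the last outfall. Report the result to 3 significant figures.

Outfall 1: combined Q = 9590 L/s; C = (8760·0.1700 + 830.0·33.10)/9590 = 3.020 mg/L.
Outfall 2: combined Q = 9740 L/s; C = (9590·3.020 + 150.0·37.80)/9740 = 3.556 mg/L.
Outfall 3: combined Q = 10640 L/s; C = (9740·3.556 + 898.0·57.00)/10640 = 8.067 mg/L.

8.07 mg/L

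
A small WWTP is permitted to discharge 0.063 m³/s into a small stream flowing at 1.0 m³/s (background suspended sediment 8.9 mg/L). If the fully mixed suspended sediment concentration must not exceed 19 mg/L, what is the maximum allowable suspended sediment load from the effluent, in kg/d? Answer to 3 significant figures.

976 kg/d

Mass balance at the limit: 1.000·8.900 + 0.06300·Cₑ = 1.063·19 → Cₑ = 179.3 mg/L.
Load = 0.06300 m³/s × 179.3 g/m³ × 86 400 s/d = 976.1 kg/d.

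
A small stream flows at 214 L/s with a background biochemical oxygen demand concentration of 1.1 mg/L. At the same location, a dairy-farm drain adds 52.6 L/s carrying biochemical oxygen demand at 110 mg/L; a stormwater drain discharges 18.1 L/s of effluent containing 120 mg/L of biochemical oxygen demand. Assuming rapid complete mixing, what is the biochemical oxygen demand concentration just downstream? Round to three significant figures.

Flow-weighted average: C = (214.0·1.100 + 52.60·110.0 + 18.10·120.0) / 284.7 = 8193/284.7 = 28.78 mg/L.

28.8 mg/L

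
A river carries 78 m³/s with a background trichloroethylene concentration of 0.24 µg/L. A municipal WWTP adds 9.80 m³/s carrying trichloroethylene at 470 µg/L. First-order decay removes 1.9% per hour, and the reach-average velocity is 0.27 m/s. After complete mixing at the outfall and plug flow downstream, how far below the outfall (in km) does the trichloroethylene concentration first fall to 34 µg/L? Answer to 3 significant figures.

22.2 km

Mass balance: C = (78.00·0.2400 + 9.800·470.0) / 87.80 = 4625/87.80 = 52.67 µg/L.
1.9%/h lost → k = −ln(1 − 0.019) = 0.01918 h⁻¹.
Set 52.67·exp(−k·t) = 34 → t = ln(52.67/34)/k = 82150 s = 22.82 h.
Distance = v·t = 0.27·82150 = 22180 m = 22.18 km.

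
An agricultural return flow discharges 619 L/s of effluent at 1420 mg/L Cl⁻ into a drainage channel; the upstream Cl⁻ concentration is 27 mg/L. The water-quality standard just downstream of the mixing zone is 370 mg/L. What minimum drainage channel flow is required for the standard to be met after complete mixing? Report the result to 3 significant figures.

Set C_mix = 370: (Q·27.00 + 619.0·1420) / (Q + 619.0) = 370
→ Q = 619.0·(1420 − 370)/(370 − 27.00) = 1895 L/s.

1890 L/s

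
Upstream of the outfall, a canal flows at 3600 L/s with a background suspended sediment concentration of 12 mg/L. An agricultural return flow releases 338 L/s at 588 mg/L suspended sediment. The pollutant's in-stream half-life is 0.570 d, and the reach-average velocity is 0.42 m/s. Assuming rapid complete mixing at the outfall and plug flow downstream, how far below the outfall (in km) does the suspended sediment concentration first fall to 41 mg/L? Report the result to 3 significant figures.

Flow-weighted average: C = (3600·12.00 + 338.0·588.0) / 3938 = 241900/3938 = 61.44 mg/L.
Half-life 0.570 d → k = ln 2 / 0.570 = 1.216 d⁻¹.
Set 61.44·exp(−k·t) = 41 → t = ln(61.44/41)/k = 28740 s = 7.982 h.
Distance = v·t = 0.42·28740 = 12070 m = 12.07 km.

12.1 km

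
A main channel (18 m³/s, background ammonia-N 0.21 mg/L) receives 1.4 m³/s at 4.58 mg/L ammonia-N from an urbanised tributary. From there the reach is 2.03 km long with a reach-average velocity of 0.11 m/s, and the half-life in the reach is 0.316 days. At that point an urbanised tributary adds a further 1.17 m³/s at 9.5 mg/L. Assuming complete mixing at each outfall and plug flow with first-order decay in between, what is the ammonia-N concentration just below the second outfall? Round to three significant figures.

Mixed concentration C = ΣQC/ΣQ = (18.00·0.2100 + 1.400·4.580) / 19.40 = 10.19/19.40 = 0.5254 mg/L; combined flow 19.40 m³/s.
Travel time t = 2.03·1000 / 0.11 = 18450 s = 5.126 h.
Half-life 0.316 d → k = ln 2 / 0.316 = 2.194 d⁻¹.
First-order decay: C = 0.5254·exp(−k·t) = 0.5254·0.6259 = 0.3288 mg/L.
Second outfall: C = (19.40·0.3288 + 1.170·9.500)/20.57 = 0.8505 mg/L.

0.850 mg/L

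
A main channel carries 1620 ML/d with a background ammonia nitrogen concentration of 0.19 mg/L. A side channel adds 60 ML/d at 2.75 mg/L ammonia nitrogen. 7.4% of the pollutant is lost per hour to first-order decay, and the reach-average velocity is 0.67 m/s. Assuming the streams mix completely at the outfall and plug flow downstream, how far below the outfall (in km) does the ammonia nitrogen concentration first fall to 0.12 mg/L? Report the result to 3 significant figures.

26.7 km

Mass balance: C = (1620·0.1900 + 60.00·2.750) / 1680 = 472.8/1680 = 0.2814 mg/L.
7.4%/h lost → k = −ln(1 − 0.074) = 0.07688 h⁻¹.
Set 0.2814·exp(−k·t) = 0.12 → t = ln(0.2814/0.12)/k = 39910 s = 11.09 h.
Distance = v·t = 0.67·39910 = 26740 m = 26.74 km.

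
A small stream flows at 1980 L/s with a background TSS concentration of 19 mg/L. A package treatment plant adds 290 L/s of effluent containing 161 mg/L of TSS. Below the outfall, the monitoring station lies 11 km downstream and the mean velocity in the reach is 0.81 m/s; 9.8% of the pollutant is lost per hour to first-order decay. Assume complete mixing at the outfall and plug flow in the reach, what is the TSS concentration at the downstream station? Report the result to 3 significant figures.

Mass balance: C = (1980·19.00 + 290.0·161.0) / 2270 = 84310/2270 = 37.14 mg/L.
Travel time t = 11·1000 / 0.81 = 13580 s = 3.772 h.
9.8%/h lost → k = −ln(1 − 0.098) = 0.1031 h⁻¹.
First-order decay: C = 37.14·exp(−k·t) = 37.14·0.6777 = 25.17 mg/L.

25.2 mg/L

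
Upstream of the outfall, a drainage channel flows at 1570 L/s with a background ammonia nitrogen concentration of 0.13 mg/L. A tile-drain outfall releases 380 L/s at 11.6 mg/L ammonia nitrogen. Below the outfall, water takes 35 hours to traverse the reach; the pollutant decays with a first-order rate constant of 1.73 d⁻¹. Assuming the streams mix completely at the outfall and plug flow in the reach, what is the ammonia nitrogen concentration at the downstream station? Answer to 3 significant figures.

Flow-weighted average: C = (1570·0.1300 + 380.0·11.60) / 1950 = 4612/1950 = 2.365 mg/L.
After decay, C = 2.365 × e^(−kt) = 2.365 × 0.08023 = 0.1897 mg/L.

0.190 mg/L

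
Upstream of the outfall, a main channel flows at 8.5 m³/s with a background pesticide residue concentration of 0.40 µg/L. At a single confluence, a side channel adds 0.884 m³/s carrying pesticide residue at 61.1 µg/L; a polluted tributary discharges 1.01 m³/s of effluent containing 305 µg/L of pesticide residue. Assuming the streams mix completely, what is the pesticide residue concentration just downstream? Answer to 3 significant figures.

35.2 µg/L

Mass balance: C = (8.500·0.4000 + 0.8840·61.10 + 1.010·305.0) / 10.39 = 365.5/10.39 = 35.16 µg/L.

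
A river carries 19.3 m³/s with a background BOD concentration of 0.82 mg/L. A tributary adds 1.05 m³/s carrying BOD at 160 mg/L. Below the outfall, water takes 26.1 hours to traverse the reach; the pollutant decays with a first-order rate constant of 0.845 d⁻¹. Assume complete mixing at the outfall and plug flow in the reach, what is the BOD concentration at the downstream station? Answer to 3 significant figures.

Flow-weighted average: C = (19.30·0.8200 + 1.050·160.0) / 20.35 = 183.8/20.35 = 9.033 mg/L.
Decay over the reach: 9.033·exp(−kt) = 9.033·0.3989 = 3.604 mg/L.

3.60 mg/L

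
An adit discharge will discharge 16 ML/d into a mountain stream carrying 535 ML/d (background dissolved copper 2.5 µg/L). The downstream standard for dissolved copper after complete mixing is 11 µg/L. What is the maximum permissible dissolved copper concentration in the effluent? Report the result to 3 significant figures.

295 µg/L

At the limit, (Qr·Cr + Qe·Cₑ)/(Qr + Qe) = 11:
Cₑ = (551.0·11 − 535.0·2.500) / 16.00 = 295.2 µg/L.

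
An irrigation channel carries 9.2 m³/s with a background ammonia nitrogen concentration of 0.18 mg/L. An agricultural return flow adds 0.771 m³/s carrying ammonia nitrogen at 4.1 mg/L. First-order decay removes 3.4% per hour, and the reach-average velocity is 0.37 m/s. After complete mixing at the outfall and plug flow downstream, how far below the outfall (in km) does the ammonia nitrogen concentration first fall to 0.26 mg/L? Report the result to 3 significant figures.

Flow-weighted average: C = (9.200·0.1800 + 0.7710·4.100) / 9.971 = 4.817/9.971 = 0.4831 mg/L.
3.4%/h lost → k = −ln(1 − 0.034) = 0.03459 h⁻¹.
Set 0.4831·exp(−k·t) = 0.26 → t = ln(0.4831/0.26)/k = 64480 s = 17.91 h.
Distance = v·t = 0.37·64480 = 23860 m = 23.86 km.

23.9 km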